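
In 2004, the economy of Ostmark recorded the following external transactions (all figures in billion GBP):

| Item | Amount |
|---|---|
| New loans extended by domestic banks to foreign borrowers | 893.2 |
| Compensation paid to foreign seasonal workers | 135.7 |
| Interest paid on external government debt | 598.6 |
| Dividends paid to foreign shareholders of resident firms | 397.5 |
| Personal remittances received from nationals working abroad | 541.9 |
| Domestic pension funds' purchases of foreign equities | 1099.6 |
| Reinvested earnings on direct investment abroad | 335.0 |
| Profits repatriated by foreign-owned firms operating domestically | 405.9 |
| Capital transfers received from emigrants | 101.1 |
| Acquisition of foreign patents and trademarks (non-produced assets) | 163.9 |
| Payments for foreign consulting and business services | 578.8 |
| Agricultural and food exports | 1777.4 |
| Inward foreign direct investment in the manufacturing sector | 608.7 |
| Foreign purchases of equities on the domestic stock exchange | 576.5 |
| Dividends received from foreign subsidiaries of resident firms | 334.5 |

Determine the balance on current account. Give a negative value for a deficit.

Goods: 1777.4
Services: -578.8
Primary income: -135.7 + 335.0 - 598.6 - 397.5 + 334.5 - 405.9 = -868.2
Secondary income: 541.9
Current account = 1777.4 + (-578.8) + (-868.2) + 541.9 = 872.3
(Excluded from the current account — financial account: new loans extended by domestic banks to foreign borrowers 893.2, domestic pension funds' purchases of foreign equities 1099.6, inward foreign direct investment in the manufacturing sector 608.7, foreign purchases of equities on the domestic stock exchange 576.5; capital account: capital transfers received from emigrants 101.1, acquisition of foreign patents and trademarks (non-produced assets) 163.9.)

872.3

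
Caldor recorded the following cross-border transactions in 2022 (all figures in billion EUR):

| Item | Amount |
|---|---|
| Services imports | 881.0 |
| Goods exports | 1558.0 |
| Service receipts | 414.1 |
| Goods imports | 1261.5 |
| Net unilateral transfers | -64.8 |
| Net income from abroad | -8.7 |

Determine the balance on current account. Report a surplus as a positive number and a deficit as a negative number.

Goods balance = 1558.0 - 1261.5 = 296.5
Services balance = 414.1 - 881.0 = -466.9
Trade balance (goods + services) = 296.5 + (-466.9) = -170.4
Net primary income = -8.7
Net secondary income = -64.8
Current account = -170.4 + (-8.7) + (-64.8) = -243.9

-243.9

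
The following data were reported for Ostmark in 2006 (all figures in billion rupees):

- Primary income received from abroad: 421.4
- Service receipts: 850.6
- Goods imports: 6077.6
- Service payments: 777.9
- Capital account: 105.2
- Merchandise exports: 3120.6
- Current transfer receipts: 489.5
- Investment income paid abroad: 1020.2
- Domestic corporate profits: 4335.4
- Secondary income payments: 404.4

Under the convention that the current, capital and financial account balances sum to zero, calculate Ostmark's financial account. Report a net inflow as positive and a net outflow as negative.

3292.8

Goods balance = 3120.6 - 6077.6 = -2957.0
Services balance = 850.6 - 777.9 = 72.7
Trade balance (goods + services) = -2957.0 + 72.7 = -2884.3
Net primary income = 421.4 - 1020.2 = -598.8
Net secondary income = 489.5 - 404.4 = 85.1
Current account = -2884.3 + (-598.8) + 85.1 = -3398.0
Financial account = -(-3398.0 + 105.2) = 3292.8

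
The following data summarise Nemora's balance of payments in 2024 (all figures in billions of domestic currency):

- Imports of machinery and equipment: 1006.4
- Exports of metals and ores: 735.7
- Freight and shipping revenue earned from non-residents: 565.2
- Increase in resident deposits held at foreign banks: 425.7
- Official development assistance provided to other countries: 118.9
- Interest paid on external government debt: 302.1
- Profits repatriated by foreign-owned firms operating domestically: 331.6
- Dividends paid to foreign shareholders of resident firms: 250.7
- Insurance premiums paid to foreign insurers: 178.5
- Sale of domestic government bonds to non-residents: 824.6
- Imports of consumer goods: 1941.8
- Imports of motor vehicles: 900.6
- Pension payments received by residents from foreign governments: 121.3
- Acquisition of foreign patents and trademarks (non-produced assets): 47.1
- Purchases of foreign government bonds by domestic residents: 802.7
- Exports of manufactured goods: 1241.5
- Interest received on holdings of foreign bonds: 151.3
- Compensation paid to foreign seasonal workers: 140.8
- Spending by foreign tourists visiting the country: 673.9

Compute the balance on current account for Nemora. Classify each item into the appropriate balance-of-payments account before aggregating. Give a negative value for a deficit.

-1682.5

Goods: -900.6 - 1006.4 + 735.7 - 1941.8 + 1241.5 = -1871.6
Services: 565.2 - 178.5 + 673.9 = 1060.6
Primary income: -302.1 + 151.3 - 331.6 - 140.8 - 250.7 = -873.9
Secondary income: 121.3 - 118.9 = 2.4
Current account = (-1871.6) + 1060.6 + (-873.9) + 2.4 = -1682.5
(Excluded from the current account — financial account: increase in resident deposits held at foreign banks 425.7, sale of domestic government bonds to non-residents 824.6, purchases of foreign government bonds by domestic residents 802.7; capital account: acquisition of foreign patents and trademarks (non-produced assets) 47.1.)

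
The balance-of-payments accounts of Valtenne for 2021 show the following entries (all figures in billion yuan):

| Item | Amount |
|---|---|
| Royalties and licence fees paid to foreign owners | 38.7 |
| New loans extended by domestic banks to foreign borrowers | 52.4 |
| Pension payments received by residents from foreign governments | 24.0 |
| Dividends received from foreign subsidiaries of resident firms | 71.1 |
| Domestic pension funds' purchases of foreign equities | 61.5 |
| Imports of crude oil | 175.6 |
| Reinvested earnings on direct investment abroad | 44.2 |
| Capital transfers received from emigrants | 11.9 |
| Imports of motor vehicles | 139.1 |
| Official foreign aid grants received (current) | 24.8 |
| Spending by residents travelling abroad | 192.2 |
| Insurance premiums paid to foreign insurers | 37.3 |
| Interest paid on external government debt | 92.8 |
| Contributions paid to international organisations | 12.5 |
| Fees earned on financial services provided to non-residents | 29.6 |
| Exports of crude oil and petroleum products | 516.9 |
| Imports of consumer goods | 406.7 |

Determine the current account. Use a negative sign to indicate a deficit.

-384.3

Goods: -406.7 - 175.6 - 139.1 + 516.9 = -204.5
Services: 29.6 - 38.7 - 37.3 - 192.2 = -238.6
Primary income: 71.1 + 44.2 - 92.8 = 22.5
Secondary income: 24.8 - 12.5 + 24.0 = 36.3
Current account = (-204.5) + (-238.6) + 22.5 + 36.3 = -384.3
(Excluded from the current account — financial account: new loans extended by domestic banks to foreign borrowers 52.4, domestic pension funds' purchases of foreign equities 61.5; capital account: capital transfers received from emigrants 11.9.)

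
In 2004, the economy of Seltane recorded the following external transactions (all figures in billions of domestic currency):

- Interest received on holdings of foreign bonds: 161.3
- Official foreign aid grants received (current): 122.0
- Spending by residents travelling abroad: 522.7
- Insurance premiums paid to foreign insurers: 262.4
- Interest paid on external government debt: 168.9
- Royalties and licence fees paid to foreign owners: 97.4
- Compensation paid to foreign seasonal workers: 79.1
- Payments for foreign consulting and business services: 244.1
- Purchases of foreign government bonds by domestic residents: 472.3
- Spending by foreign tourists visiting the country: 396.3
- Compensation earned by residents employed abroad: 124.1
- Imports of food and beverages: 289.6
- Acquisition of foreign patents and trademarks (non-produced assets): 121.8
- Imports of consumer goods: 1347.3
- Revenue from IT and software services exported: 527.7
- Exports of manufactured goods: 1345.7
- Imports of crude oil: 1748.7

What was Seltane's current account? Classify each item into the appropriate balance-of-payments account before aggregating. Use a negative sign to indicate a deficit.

Goods: 1345.7 - 1748.7 - 1347.3 - 289.6 = -2039.9
Services: -522.7 + 396.3 + 527.7 - 244.1 - 97.4 - 262.4 = -202.6
Primary income: 161.3 + 124.1 - 79.1 - 168.9 = 37.4
Secondary income: 122.0
Current account = (-2039.9) + (-202.6) + 37.4 + 122.0 = -2083.1
(Excluded from the current account — financial account: purchases of foreign government bonds by domestic residents 472.3; capital account: acquisition of foreign patents and trademarks (non-produced assets) 121.8.)

-2083.1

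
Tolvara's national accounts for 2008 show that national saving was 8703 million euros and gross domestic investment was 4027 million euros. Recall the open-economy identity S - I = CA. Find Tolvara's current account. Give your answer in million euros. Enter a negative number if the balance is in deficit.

S - I = CA (net lending to the rest of the world).
CA = S - I = 8703 - 4027 = 4676

4676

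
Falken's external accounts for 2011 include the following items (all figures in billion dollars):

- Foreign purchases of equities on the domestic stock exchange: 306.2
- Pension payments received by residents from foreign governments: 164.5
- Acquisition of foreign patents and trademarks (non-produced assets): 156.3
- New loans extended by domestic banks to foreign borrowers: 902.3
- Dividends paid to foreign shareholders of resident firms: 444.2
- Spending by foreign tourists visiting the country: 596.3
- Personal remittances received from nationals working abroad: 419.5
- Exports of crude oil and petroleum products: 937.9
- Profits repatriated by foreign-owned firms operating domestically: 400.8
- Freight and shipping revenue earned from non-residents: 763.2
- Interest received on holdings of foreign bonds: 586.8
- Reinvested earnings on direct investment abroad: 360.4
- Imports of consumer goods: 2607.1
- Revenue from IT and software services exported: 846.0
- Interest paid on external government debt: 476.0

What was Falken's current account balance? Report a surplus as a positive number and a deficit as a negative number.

746.5

Goods: -2607.1 + 937.9 = -1669.2
Services: 596.3 + 846.0 + 763.2 = 2205.5
Primary income: -444.2 - 400.8 + 360.4 - 476.0 + 586.8 = -373.8
Secondary income: 164.5 + 419.5 = 584.0
Current account = (-1669.2) + 2205.5 + (-373.8) + 584.0 = 746.5
(Excluded from the current account — financial account: foreign purchases of equities on the domestic stock exchange 306.2, new loans extended by domestic banks to foreign borrowers 902.3; capital account: acquisition of foreign patents and trademarks (non-produced assets) 156.3.)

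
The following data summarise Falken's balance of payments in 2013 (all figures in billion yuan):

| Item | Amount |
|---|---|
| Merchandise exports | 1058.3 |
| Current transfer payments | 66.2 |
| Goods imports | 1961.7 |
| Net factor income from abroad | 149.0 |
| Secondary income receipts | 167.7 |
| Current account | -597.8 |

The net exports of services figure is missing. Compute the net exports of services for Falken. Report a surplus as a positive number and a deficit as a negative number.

55.1

Current account = goods balance + services balance + net primary income + net secondary income
Sum of the known components = -652.9
Net exports of services = CA - (known components) = -597.8 - (-652.9) = 55.1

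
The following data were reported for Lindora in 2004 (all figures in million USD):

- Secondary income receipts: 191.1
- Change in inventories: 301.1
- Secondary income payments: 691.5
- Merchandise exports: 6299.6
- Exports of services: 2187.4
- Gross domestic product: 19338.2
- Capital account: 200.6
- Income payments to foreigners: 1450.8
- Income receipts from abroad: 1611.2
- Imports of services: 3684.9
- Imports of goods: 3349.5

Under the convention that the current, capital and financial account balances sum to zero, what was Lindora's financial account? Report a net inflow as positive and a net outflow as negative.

-1313.2

Goods balance = 6299.6 - 3349.5 = 2950.1
Services balance = 2187.4 - 3684.9 = -1497.5
Trade balance (goods + services) = 2950.1 + (-1497.5) = 1452.6
Net primary income = 1611.2 - 1450.8 = 160.4
Net secondary income = 191.1 - 691.5 = -500.4
Current account = 1452.6 + 160.4 + (-500.4) = 1112.6
Financial account = -(1112.6 + 200.6) = -1313.2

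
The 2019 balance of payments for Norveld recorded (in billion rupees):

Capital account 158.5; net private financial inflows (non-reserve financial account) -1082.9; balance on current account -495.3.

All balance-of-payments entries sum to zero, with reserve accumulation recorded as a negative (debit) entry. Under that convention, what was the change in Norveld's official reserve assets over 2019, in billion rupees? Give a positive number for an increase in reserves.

-1419.7

Official reserve transactions balance = -((-495.3) + 158.5 + (-1082.9)) = 1419.7
An accumulation of reserves is recorded as a debit (negative entry), so the change in the stock of reserves is the negative of that balance.
Change in official reserves = -(1419.7) = -1419.7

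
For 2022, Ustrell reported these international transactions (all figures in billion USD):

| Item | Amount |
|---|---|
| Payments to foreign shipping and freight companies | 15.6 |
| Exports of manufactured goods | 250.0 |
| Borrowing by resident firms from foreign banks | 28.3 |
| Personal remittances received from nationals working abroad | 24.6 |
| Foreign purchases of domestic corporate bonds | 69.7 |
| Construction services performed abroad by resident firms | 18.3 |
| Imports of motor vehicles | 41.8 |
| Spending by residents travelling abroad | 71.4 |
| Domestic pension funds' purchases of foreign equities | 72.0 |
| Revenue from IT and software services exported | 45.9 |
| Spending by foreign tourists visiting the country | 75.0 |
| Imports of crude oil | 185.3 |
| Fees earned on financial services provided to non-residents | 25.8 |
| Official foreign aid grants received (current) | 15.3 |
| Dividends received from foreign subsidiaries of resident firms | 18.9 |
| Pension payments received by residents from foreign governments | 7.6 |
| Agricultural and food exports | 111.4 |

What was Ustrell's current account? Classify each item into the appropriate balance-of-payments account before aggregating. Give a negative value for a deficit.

Goods: 250.0 + 111.4 - 185.3 - 41.8 = 134.3
Services: -71.4 + 18.3 - 15.6 + 25.8 + 45.9 + 75.0 = 78.0
Primary income: 18.9
Secondary income: 24.6 + 7.6 + 15.3 = 47.5
Current account = 134.3 + 78.0 + 18.9 + 47.5 = 278.7
(Excluded from the current account — financial account: borrowing by resident firms from foreign banks 28.3, foreign purchases of domestic corporate bonds 69.7, domestic pension funds' purchases of foreign equities 72.0.)

278.7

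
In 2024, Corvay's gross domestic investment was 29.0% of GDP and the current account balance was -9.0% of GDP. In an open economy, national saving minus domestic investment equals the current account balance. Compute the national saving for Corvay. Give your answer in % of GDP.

20.0

S - I = CA (net lending to the rest of the world).
S = I + CA = 29.0 + (-9.0) = 20.0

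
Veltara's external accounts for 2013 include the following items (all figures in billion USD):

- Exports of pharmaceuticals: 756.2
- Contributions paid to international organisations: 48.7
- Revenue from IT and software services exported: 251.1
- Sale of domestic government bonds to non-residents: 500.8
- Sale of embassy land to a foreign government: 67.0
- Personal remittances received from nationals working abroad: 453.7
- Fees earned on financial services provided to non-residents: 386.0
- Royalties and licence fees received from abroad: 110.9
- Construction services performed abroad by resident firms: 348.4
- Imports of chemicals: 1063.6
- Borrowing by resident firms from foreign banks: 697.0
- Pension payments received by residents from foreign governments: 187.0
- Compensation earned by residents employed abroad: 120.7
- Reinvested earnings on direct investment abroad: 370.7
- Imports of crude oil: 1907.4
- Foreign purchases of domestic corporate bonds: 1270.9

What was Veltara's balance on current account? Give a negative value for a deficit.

Goods: -1907.4 + 756.2 - 1063.6 = -2214.8
Services: 251.1 + 348.4 + 386.0 + 110.9 = 1096.4
Primary income: 120.7 + 370.7 = 491.4
Secondary income: 187.0 - 48.7 + 453.7 = 592.0
Current account = (-2214.8) + 1096.4 + 491.4 + 592.0 = -35.0
(Excluded from the current account — financial account: sale of domestic government bonds to non-residents 500.8, borrowing by resident firms from foreign banks 697.0, foreign purchases of domestic corporate bonds 1270.9; capital account: sale of embassy land to a foreign government 67.0.)

-35.0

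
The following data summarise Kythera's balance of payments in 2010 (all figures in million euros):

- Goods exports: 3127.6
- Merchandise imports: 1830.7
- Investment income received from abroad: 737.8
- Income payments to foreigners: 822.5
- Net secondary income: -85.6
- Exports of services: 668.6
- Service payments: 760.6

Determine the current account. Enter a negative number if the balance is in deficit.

Goods balance = 3127.6 - 1830.7 = 1296.9
Services balance = 668.6 - 760.6 = -92.0
Trade balance (goods + services) = 1296.9 + (-92.0) = 1204.9
Net primary income = 737.8 - 822.5 = -84.7
Net secondary income = -85.6
Current account = 1204.9 + (-84.7) + (-85.6) = 1034.6

1034.6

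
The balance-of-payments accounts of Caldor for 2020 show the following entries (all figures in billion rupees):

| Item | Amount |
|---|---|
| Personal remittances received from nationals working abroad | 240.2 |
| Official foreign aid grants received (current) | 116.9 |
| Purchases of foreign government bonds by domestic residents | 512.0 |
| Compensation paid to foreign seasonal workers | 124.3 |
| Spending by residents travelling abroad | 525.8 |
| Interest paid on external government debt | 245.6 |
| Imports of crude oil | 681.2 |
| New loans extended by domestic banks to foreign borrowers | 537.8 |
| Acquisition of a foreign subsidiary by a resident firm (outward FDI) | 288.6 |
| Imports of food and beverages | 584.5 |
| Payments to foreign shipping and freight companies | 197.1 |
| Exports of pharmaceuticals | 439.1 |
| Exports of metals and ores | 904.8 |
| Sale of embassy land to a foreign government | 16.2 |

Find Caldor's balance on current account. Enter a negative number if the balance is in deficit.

-657.5

Goods: 904.8 + 439.1 - 681.2 - 584.5 = 78.2
Services: -197.1 - 525.8 = -722.9
Primary income: -124.3 - 245.6 = -369.9
Secondary income: 116.9 + 240.2 = 357.1
Current account = 78.2 + (-722.9) + (-369.9) + 357.1 = -657.5
(Excluded from the current account — financial account: purchases of foreign government bonds by domestic residents 512.0, new loans extended by domestic banks to foreign borrowers 537.8, acquisition of a foreign subsidiary by a resident firm (outward FDI) 288.6; capital account: sale of embassy land to a foreign government 16.2.)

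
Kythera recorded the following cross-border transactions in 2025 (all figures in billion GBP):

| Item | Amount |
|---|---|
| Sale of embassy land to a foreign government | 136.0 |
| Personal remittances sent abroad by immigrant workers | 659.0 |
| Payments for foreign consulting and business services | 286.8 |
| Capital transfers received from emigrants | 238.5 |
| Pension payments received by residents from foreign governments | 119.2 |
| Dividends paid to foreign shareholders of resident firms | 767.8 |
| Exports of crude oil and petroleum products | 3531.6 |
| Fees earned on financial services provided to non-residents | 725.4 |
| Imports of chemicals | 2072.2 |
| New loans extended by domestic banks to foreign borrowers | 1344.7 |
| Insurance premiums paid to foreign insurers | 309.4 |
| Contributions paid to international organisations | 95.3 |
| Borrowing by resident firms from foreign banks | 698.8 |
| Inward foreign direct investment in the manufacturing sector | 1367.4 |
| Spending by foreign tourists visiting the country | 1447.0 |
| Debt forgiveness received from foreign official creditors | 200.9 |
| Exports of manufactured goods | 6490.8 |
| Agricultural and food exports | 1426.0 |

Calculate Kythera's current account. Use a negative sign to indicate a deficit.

9549.5

Goods: 6490.8 + 1426.0 - 2072.2 + 3531.6 = 9376.2
Services: 725.4 + 1447.0 - 309.4 - 286.8 = 1576.2
Primary income: -767.8
Secondary income: 119.2 - 95.3 - 659.0 = -635.1
Current account = 9376.2 + 1576.2 + (-767.8) + (-635.1) = 9549.5
(Excluded from the current account — capital account: sale of embassy land to a foreign government 136.0, capital transfers received from emigrants 238.5, debt forgiveness received from foreign official creditors 200.9; financial account: new loans extended by domestic banks to foreign borrowers 1344.7, borrowing by resident firms from foreign banks 698.8, inward foreign direct investment in the manufacturing sector 1367.4.)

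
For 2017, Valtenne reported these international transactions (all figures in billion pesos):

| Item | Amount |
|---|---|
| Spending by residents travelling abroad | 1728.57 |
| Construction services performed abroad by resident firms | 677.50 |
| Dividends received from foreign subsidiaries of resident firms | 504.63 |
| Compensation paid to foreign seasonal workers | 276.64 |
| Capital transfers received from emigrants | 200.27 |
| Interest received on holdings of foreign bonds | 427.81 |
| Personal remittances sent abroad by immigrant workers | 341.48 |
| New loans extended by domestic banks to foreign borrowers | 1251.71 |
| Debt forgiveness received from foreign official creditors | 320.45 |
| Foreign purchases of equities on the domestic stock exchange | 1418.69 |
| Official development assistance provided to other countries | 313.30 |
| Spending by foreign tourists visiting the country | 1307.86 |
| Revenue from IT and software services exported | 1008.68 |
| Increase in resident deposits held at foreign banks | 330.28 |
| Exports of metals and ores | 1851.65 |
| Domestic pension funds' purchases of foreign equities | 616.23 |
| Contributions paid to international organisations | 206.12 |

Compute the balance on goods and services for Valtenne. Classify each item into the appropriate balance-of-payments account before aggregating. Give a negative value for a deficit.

3117.12

Goods: 1851.65
Services: 1008.68 - 1728.57 + 677.50 + 1307.86 = 1265.47
Trade balance = 1851.65 + 1265.47 = 3117.12
(Excluded from the trade balance — primary income: dividends received from foreign subsidiaries of resident firms 504.63, compensation paid to foreign seasonal workers 276.64, interest received on holdings of foreign bonds 427.81; capital account: capital transfers received from emigrants 200.27, debt forgiveness received from foreign official creditors 320.45; secondary income: personal remittances sent abroad by immigrant workers 341.48, official development assistance provided to other countries 313.30, contributions paid to international organisations 206.12; financial account: new loans extended by domestic banks to foreign borrowers 1251.71, foreign purchases of equities on the domestic stock exchange 1418.69, increase in resident deposits held at foreign banks 330.28, domestic pension funds' purchases of foreign equities 616.23.)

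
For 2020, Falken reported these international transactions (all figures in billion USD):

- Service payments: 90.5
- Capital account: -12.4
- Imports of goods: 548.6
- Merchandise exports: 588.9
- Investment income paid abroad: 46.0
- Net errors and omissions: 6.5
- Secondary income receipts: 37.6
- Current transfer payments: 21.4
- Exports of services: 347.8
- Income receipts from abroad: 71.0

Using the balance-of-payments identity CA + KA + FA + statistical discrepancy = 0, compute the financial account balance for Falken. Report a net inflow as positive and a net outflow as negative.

Goods balance = 588.9 - 548.6 = 40.3
Services balance = 347.8 - 90.5 = 257.3
Trade balance (goods + services) = 40.3 + 257.3 = 297.6
Net primary income = 71.0 - 46.0 = 25.0
Net secondary income = 37.6 - 21.4 = 16.2
Current account = 297.6 + 25.0 + 16.2 = 338.8
Financial account = -(338.8 + (-12.4) + 6.5) = -332.9

-332.9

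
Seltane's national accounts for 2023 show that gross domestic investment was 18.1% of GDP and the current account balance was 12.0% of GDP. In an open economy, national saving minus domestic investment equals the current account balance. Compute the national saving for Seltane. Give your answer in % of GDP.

S = I + CA = 18.1 + 12.0 = 30.1

30.1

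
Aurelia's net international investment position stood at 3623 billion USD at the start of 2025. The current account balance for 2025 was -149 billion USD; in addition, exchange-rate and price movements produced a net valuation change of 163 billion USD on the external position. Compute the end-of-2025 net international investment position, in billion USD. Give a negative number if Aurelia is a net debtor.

Change in NIIP = current account + net valuation change = -149 + 163 = 14
End-of-year NIIP = 3623 + 14 = 3637

3637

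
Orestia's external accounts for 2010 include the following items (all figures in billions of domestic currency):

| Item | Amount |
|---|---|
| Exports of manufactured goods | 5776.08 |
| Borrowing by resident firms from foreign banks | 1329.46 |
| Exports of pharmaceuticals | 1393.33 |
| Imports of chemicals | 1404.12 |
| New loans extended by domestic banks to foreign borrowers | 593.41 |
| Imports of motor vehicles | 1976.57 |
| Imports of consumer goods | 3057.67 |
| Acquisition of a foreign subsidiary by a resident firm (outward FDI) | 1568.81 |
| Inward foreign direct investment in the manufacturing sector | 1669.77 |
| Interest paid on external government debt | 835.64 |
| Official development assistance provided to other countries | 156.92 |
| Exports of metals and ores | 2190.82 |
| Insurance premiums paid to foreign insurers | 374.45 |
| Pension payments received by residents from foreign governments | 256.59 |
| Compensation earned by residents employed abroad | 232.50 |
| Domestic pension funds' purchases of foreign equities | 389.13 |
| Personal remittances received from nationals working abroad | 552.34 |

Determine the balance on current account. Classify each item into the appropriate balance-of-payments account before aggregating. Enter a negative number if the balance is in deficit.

2596.29

Goods: -1404.12 - 1976.57 - 3057.67 + 1393.33 + 2190.82 + 5776.08 = 2921.87
Services: -374.45
Primary income: 232.50 - 835.64 = -603.14
Secondary income: 552.34 - 156.92 + 256.59 = 652.01
Current account = 2921.87 + (-374.45) + (-603.14) + 652.01 = 2596.29
(Excluded from the current account — financial account: borrowing by resident firms from foreign banks 1329.46, new loans extended by domestic banks to foreign borrowers 593.41, acquisition of a foreign subsidiary by a resident firm (outward FDI) 1568.81, inward foreign direct investment in the manufacturing sector 1669.77, domestic pension funds' purchases of foreign equities 389.13.)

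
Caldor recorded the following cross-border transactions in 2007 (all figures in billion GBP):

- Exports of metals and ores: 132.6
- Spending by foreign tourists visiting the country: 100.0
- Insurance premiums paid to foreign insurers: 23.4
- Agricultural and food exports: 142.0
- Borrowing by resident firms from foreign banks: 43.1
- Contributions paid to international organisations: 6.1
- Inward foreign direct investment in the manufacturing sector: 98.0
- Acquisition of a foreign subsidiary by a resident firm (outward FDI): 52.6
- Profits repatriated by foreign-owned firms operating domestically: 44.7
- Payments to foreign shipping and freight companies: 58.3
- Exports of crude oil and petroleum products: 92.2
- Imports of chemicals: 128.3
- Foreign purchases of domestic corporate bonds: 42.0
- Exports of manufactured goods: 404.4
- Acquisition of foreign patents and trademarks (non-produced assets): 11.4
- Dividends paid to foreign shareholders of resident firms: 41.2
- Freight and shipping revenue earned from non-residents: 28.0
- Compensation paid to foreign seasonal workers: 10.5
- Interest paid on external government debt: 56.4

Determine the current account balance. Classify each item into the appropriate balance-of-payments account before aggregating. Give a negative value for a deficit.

530.3

Goods: -128.3 + 404.4 + 92.2 + 142.0 + 132.6 = 642.9
Services: -58.3 - 23.4 + 100.0 + 28.0 = 46.3
Primary income: -41.2 - 44.7 - 56.4 - 10.5 = -152.8
Secondary income: -6.1
Current account = 642.9 + 46.3 + (-152.8) + (-6.1) = 530.3
(Excluded from the current account — financial account: borrowing by resident firms from foreign banks 43.1, inward foreign direct investment in the manufacturing sector 98.0, acquisition of a foreign subsidiary by a resident firm (outward FDI) 52.6, foreign purchases of domestic corporate bonds 42.0; capital account: acquisition of foreign patents and trademarks (non-produced assets) 11.4.)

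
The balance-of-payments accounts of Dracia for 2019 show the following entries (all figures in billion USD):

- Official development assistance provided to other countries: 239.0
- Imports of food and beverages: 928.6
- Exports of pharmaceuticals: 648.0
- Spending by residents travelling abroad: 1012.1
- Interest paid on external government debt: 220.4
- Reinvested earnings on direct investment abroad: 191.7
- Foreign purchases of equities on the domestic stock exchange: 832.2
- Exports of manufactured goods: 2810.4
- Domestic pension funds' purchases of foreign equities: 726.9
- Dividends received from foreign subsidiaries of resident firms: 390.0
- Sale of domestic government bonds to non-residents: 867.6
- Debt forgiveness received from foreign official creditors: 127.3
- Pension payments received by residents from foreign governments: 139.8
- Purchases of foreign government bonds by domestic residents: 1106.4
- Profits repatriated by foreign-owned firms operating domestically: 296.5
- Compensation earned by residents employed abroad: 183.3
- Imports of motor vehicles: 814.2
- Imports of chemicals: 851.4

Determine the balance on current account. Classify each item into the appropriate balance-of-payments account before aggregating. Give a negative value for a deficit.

Goods: -814.2 - 928.6 + 648.0 + 2810.4 - 851.4 = 864.2
Services: -1012.1
Primary income: -296.5 + 183.3 + 390.0 - 220.4 + 191.7 = 248.1
Secondary income: -239.0 + 139.8 = -99.2
Current account = 864.2 + (-1012.1) + 248.1 + (-99.2) = 1.0
(Excluded from the current account — financial account: foreign purchases of equities on the domestic stock exchange 832.2, domestic pension funds' purchases of foreign equities 726.9, sale of domestic government bonds to non-residents 867.6, purchases of foreign government bonds by domestic residents 1106.4; capital account: debt forgiveness received from foreign official creditors 127.3.)

1.0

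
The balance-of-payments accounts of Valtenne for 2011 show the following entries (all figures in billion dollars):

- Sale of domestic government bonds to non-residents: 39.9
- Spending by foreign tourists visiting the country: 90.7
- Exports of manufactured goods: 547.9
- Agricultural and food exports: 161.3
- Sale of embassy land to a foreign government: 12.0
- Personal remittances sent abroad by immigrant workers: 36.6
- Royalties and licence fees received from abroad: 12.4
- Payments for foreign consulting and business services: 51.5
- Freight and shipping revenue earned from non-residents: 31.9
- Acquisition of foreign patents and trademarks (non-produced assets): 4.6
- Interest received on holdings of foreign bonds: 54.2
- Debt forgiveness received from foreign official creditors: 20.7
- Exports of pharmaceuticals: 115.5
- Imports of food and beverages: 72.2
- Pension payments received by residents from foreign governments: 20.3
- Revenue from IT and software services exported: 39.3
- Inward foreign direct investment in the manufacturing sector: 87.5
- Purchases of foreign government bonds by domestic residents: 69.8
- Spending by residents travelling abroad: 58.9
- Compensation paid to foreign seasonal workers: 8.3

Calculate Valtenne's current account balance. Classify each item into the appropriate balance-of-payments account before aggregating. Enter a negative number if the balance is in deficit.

846.0

Goods: 547.9 - 72.2 + 161.3 + 115.5 = 752.5
Services: 31.9 - 51.5 + 12.4 - 58.9 + 39.3 + 90.7 = 63.9
Primary income: -8.3 + 54.2 = 45.9
Secondary income: 20.3 - 36.6 = -16.3
Current account = 752.5 + 63.9 + 45.9 + (-16.3) = 846.0
(Excluded from the current account — financial account: sale of domestic government bonds to non-residents 39.9, inward foreign direct investment in the manufacturing sector 87.5, purchases of foreign government bonds by domestic residents 69.8; capital account: sale of embassy land to a foreign government 12.0, acquisition of foreign patents and trademarks (non-produced assets) 4.6, debt forgiveness received from foreign official creditors 20.7.)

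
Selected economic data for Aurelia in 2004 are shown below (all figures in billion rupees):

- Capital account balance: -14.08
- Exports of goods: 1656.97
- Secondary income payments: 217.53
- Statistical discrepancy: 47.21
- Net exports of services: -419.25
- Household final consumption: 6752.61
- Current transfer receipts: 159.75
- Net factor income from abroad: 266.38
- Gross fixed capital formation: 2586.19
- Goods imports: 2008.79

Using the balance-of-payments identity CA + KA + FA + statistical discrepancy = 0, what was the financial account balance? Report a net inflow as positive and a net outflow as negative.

529.34

Goods balance = 1656.97 - 2008.79 = -351.82
Services balance = -419.25
Trade balance (goods + services) = -351.82 + (-419.25) = -771.07
Net primary income = 266.38
Net secondary income = 159.75 - 217.53 = -57.78
Current account = -771.07 + 266.38 + (-57.78) = -562.47
Financial account = -(-562.47 + (-14.08) + 47.21) = 529.34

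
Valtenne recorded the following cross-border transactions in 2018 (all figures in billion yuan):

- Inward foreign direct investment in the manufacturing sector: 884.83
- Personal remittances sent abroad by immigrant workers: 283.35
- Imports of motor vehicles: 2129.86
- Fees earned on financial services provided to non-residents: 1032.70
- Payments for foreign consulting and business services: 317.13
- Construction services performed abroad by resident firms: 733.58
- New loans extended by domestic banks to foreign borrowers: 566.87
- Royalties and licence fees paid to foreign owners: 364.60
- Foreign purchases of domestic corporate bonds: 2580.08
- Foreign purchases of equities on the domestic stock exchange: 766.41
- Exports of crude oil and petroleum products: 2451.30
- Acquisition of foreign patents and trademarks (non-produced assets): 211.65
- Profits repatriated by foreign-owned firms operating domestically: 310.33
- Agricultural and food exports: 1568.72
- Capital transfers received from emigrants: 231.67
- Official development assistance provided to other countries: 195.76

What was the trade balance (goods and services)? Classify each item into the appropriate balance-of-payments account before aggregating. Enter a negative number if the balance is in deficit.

Goods: -2129.86 + 1568.72 + 2451.30 = 1890.16
Services: 733.58 + 1032.70 - 317.13 - 364.60 = 1084.55
Trade balance = 1890.16 + 1084.55 = 2974.71
(Excluded from the trade balance — financial account: inward foreign direct investment in the manufacturing sector 884.83, new loans extended by domestic banks to foreign borrowers 566.87, foreign purchases of domestic corporate bonds 2580.08, foreign purchases of equities on the domestic stock exchange 766.41; secondary income: personal remittances sent abroad by immigrant workers 283.35, official development assistance provided to other countries 195.76; capital account: acquisition of foreign patents and trademarks (non-produced assets) 211.65, capital transfers received from emigrants 231.67; primary income: profits repatriated by foreign-owned firms operating domestically 310.33.)

2974.71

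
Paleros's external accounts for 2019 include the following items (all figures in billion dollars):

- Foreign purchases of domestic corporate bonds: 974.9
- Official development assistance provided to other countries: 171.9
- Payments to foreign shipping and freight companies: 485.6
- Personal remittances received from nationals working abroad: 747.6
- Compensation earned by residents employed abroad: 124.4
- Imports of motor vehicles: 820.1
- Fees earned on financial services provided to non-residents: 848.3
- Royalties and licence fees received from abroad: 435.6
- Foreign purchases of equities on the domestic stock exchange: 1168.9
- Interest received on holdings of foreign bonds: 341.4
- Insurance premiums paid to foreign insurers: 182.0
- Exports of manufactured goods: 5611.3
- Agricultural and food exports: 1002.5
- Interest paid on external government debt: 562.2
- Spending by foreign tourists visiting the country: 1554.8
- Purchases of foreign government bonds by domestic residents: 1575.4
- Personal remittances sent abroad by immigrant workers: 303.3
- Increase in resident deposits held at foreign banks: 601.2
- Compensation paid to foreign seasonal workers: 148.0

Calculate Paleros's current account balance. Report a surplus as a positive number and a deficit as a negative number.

Goods: 5611.3 - 820.1 + 1002.5 = 5793.7
Services: 848.3 - 485.6 + 435.6 - 182.0 + 1554.8 = 2171.1
Primary income: 341.4 - 148.0 - 562.2 + 124.4 = -244.4
Secondary income: 747.6 - 171.9 - 303.3 = 272.4
Current account = 5793.7 + 2171.1 + (-244.4) + 272.4 = 7992.8
(Excluded from the current account — financial account: foreign purchases of domestic corporate bonds 974.9, foreign purchases of equities on the domestic stock exchange 1168.9, purchases of foreign government bonds by domestic residents 1575.4, increase in resident deposits held at foreign banks 601.2.)

7992.8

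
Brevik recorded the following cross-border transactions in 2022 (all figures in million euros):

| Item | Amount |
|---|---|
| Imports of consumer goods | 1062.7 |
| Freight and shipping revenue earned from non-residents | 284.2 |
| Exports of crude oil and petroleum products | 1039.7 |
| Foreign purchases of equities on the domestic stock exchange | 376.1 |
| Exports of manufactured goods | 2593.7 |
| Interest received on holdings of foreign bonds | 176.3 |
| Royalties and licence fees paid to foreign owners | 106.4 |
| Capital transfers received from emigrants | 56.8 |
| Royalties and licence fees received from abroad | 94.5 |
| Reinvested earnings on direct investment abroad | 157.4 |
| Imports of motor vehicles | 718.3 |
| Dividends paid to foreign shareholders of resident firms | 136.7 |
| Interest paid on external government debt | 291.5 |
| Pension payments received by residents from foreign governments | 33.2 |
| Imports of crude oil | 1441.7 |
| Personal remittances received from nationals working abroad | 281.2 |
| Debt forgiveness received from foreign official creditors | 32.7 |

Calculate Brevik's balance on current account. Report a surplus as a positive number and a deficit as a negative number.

Goods: 1039.7 - 718.3 - 1441.7 + 2593.7 - 1062.7 = 410.7
Services: 284.2 - 106.4 + 94.5 = 272.3
Primary income: 176.3 - 136.7 + 157.4 - 291.5 = -94.5
Secondary income: 281.2 + 33.2 = 314.4
Current account = 410.7 + 272.3 + (-94.5) + 314.4 = 902.9
(Excluded from the current account — financial account: foreign purchases of equities on the domestic stock exchange 376.1; capital account: capital transfers received from emigrants 56.8, debt forgiveness received from foreign official creditors 32.7.)

902.9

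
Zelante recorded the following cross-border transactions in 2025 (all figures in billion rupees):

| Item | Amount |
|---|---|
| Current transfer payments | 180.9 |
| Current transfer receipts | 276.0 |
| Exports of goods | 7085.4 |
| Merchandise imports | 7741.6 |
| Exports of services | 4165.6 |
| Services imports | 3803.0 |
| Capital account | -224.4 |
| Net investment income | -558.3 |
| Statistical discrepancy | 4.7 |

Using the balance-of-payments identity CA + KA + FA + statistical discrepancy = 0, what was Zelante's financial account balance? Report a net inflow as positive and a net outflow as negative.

976.5

Goods balance = 7085.4 - 7741.6 = -656.2
Services balance = 4165.6 - 3803.0 = 362.6
Trade balance (goods + services) = -656.2 + 362.6 = -293.6
Net primary income = -558.3
Net secondary income = 276.0 - 180.9 = 95.1
Current account = -293.6 + (-558.3) + 95.1 = -756.8
Financial account = -(-756.8 + (-224.4) + 4.7) = 976.5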